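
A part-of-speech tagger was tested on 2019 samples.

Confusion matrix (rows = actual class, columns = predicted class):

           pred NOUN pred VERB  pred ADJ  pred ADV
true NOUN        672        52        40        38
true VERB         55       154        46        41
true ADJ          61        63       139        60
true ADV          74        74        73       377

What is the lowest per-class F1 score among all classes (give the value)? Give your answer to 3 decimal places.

Per-class F1 score (2·TP/(2·TP+FP+FN)):
  NOUN: TP=672, FP=55+61+74=190, FN=52+40+38=130 → 1344/1664 = 0.8077
  VERB: TP=154, FP=52+63+74=189, FN=55+46+41=142 → 308/639 = 0.4820
  ADJ: TP=139, FP=40+46+73=159, FN=61+63+60=184 → 278/621 = 0.4477
  ADV: TP=377, FP=38+41+60=139, FN=74+74+73=221 → 754/1114 = 0.6768
Lowest is class 'ADJ' with F1 score = 0.448.

0.448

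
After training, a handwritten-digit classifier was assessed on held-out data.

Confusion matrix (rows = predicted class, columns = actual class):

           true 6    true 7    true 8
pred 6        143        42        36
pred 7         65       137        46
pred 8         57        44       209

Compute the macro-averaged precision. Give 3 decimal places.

Per-class precision (TP/(TP+FP)):
  6: TP=143, FP=42+36=78 → 143/221 = 0.6471
  7: TP=137, FP=65+46=111 → 137/248 = 0.5524
  8: TP=209, FP=57+44=101 → 209/310 = 0.6742
Macro-precision = mean = (0.6471 + 0.5524 + 0.6742) / 3 = 0.625

0.625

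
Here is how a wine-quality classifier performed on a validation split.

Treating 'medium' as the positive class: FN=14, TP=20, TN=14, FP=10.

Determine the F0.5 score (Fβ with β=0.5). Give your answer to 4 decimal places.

0.6494

Fβ = (1+β²)·TP / ((1+β²)·TP + β²·FN + FP), with β²=1/4
= 1.25·20 / (1.25·20 + 0.25·14 + 10) = 0.6494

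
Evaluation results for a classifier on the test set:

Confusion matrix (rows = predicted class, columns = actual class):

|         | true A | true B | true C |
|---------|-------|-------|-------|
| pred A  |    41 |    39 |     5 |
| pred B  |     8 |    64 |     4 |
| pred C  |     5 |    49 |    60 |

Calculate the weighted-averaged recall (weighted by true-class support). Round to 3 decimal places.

0.600

Per-class recall (TP/(TP+FN)):
  A: TP=41, FN=8+5=13 → 41/54 = 0.7593
  B: TP=64, FN=39+49=88 → 64/152 = 0.4211
  C: TP=60, FN=5+4=9 → 60/69 = 0.8696
Weighted-recall = Σ (supportᵢ/N)·recallᵢ with N=275: (54/275)·0.7593 + (152/275)·0.4211 + (69/275)·0.8696 = 0.600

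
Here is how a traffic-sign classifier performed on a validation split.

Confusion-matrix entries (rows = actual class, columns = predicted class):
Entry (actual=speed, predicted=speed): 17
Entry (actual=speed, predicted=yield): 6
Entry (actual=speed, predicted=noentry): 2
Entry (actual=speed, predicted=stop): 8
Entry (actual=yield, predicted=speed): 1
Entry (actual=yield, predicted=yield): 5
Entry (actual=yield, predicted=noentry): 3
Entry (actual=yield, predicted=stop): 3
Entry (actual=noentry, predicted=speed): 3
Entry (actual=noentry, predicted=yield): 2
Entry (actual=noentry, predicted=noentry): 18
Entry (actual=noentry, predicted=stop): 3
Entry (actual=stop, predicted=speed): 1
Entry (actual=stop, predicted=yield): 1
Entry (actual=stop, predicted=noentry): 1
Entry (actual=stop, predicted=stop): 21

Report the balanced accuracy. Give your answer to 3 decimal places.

Balanced accuracy = mean of per-class recall.
  speed: recall = 17/33 = 0.5152
  yield: recall = 5/12 = 0.4167
  noentry: recall = 18/26 = 0.6923
  stop: recall = 21/24 = 0.8750
Mean = (0.5152 + 0.4167 + 0.6923 + 0.8750) / 4 = 0.625

0.625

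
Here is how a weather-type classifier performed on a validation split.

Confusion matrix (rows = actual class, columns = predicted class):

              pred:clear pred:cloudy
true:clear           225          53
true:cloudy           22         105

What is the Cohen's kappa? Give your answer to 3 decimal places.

Observed agreement pₒ = trace/N = 330/405 = 0.8148
Expected agreement pₑ = Σ (rowᵢ·colᵢ)/N² = (278·247 + 127·158)/405² = 0.5410
κ = (pₒ − pₑ)/(1 − pₑ) = (0.8148 − 0.5410)/(1 − 0.5410) = 0.597

0.597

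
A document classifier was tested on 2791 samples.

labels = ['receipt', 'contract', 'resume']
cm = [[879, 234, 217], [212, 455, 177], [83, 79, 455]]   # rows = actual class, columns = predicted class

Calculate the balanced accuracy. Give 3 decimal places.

Balanced accuracy = mean of per-class recall.
  receipt: recall = 879/1330 = 0.6609
  contract: recall = 455/844 = 0.5391
  resume: recall = 455/617 = 0.7374
Mean = (0.6609 + 0.5391 + 0.7374) / 3 = 0.646

0.646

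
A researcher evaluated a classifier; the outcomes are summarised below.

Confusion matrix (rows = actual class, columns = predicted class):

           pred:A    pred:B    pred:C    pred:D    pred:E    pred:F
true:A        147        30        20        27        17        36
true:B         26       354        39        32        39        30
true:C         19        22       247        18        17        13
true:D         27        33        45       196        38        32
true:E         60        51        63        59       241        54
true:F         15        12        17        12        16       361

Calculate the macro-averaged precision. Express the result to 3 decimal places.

0.615

Per-class precision (TP/(TP+FP)):
  A: TP=147, FP=26+19+27+60+15=147 → 147/294 = 0.5000
  B: TP=354, FP=30+22+33+51+12=148 → 354/502 = 0.7052
  C: TP=247, FP=20+39+45+63+17=184 → 247/431 = 0.5731
  D: TP=196, FP=27+32+18+59+12=148 → 196/344 = 0.5698
  E: TP=241, FP=17+39+17+38+16=127 → 241/368 = 0.6549
  F: TP=361, FP=36+30+13+32+54=165 → 361/526 = 0.6863
Macro-precision = mean = (0.5000 + 0.7052 + 0.5731 + 0.5698 + 0.6549 + 0.6863) / 6 = 0.615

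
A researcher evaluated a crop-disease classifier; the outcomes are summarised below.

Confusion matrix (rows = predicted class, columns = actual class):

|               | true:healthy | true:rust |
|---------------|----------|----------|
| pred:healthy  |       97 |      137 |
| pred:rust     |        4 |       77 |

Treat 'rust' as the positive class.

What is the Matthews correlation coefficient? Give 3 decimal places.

0.342

MCC = (TP·TN − FP·FN) / √((TP+FP)(TP+FN)(TN+FP)(TN+FN))
Numerator = 77·97 − 4·137 = 6921
Denominator = √(81·214·101·234) = √409671756 = 20240.3497
MCC = 6921 / 20240.3497 = 0.342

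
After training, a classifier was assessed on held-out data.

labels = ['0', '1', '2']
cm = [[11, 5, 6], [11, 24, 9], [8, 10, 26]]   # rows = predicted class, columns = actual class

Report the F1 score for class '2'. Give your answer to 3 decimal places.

0.612

Treat '2' as positive and all other classes as negative.
F1 score = 2·TP/(2·TP+FP+FN).
2: TP=26, FP=8+10=18, FN=6+9=15 → 52/85 = 0.6118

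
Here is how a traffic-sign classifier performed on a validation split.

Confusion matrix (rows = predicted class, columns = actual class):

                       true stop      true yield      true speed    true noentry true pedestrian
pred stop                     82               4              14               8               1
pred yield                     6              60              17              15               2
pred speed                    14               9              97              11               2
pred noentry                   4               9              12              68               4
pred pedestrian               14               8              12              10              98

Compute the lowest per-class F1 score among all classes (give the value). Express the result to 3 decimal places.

0.632

Per-class F1 score (2·TP/(2·TP+FP+FN)):
  stop: TP=82, FP=4+14+8+1=27, FN=6+14+4+14=38 → 164/229 = 0.7162
  yield: TP=60, FP=6+17+15+2=40, FN=4+9+9+8=30 → 120/190 = 0.6316
  speed: TP=97, FP=14+9+11+2=36, FN=14+17+12+12=55 → 194/285 = 0.6807
  noentry: TP=68, FP=4+9+12+4=29, FN=8+15+11+10=44 → 136/209 = 0.6507
  pedestrian: TP=98, FP=14+8+12+10=44, FN=1+2+2+4=9 → 196/249 = 0.7871
Lowest is class 'yield' with F1 score = 0.632.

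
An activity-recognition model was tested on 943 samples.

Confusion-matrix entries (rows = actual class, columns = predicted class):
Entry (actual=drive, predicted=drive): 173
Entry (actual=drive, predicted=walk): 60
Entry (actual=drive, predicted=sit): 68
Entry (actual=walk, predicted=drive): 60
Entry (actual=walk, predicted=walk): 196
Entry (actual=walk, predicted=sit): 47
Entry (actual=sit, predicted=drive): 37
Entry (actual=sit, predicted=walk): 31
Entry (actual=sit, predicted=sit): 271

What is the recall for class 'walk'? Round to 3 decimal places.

0.647

Take TP from the diagonal, FP from the rest of the 'walk' prediction marginal, FN from the rest of the 'walk' actual marginal.
recall = TP/(TP+FN).
walk: TP=196, FN=60+47=107 → 196/303 = 0.6469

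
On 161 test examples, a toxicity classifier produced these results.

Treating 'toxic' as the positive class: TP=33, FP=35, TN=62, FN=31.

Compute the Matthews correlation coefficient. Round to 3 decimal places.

MCC = (TP·TN − FP·FN) / √((TP+FP)(TP+FN)(TN+FP)(TN+FN))
Numerator = 33·62 − 35·31 = 961
Denominator = √(68·64·97·93) = √39259392 = 6265.7316
MCC = 961 / 6265.7316 = 0.153

0.153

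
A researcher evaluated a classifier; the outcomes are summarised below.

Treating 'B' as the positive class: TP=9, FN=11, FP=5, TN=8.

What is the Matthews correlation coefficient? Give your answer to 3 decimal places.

0.065

MCC = (TP·TN − FP·FN) / √((TP+FP)(TP+FN)(TN+FP)(TN+FN))
Numerator = 9·8 − 5·11 = 17
Denominator = √(14·20·13·19) = √69160 = 262.9829
MCC = 17 / 262.9829 = 0.065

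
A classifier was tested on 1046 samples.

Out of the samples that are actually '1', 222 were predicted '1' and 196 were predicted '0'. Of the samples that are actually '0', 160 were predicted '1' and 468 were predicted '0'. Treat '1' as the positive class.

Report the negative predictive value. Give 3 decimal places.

0.705

NPV = TN/(TN+FN) = 468/(468+196) = 0.705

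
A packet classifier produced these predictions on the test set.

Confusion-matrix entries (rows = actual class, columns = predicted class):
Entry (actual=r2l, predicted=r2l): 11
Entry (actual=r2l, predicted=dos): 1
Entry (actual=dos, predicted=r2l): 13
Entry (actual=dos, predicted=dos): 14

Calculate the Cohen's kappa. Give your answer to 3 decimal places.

Observed agreement pₒ = trace/N = 25/39 = 0.6410
Expected agreement pₑ = Σ (rowᵢ·colᵢ)/N² = (12·24 + 27·15)/39² = 0.4556
κ = (pₒ − pₑ)/(1 − pₑ) = (0.6410 − 0.4556)/(1 − 0.4556) = 0.341

0.341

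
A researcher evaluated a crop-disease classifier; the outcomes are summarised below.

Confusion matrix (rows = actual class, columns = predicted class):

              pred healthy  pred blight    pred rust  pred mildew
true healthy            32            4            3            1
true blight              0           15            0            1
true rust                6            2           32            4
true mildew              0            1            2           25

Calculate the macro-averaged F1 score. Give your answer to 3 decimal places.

0.812

Per-class F1 score (2·TP/(2·TP+FP+FN)):
  healthy: TP=32, FP=0+6+0=6, FN=4+3+1=8 → 64/78 = 0.8205
  blight: TP=15, FP=4+2+1=7, FN=0+0+1=1 → 30/38 = 0.7895
  rust: TP=32, FP=3+0+2=5, FN=6+2+4=12 → 64/81 = 0.7901
  mildew: TP=25, FP=1+1+4=6, FN=0+1+2=3 → 50/59 = 0.8475
Macro-F1 score = mean = (0.8205 + 0.7895 + 0.7901 + 0.8475) / 4 = 0.812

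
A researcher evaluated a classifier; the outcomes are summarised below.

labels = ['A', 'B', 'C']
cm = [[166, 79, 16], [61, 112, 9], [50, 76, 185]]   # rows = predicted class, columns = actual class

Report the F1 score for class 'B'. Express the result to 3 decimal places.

Treat 'B' as positive and all other classes as negative.
F1 score = 2·TP/(2·TP+FP+FN).
B: TP=112, FP=61+9=70, FN=79+76=155 → 224/449 = 0.4989

0.499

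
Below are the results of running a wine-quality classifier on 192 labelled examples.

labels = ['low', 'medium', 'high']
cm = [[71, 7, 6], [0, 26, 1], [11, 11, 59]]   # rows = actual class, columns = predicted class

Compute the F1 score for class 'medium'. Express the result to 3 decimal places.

Treat 'medium' as positive and all other classes as negative.
F1 score = 2·TP/(2·TP+FP+FN).
medium: TP=26, FP=7+11=18, FN=0+1=1 → 52/71 = 0.7324

0.732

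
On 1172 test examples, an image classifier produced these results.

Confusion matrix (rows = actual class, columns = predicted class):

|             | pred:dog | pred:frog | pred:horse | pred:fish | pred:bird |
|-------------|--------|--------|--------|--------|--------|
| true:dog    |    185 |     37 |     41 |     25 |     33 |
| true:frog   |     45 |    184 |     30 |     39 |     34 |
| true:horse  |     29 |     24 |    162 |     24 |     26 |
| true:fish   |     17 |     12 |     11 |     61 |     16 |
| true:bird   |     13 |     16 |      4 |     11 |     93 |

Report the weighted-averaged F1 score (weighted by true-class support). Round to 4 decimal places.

0.5893

Per-class F1 score (2·TP/(2·TP+FP+FN)):
  dog: TP=185, FP=45+29+17+13=104, FN=37+41+25+33=136 → 370/610 = 0.60656
  frog: TP=184, FP=37+24+12+16=89, FN=45+30+39+34=148 → 368/605 = 0.60826
  horse: TP=162, FP=41+30+11+4=86, FN=29+24+24+26=103 → 324/513 = 0.63158
  fish: TP=61, FP=25+39+24+11=99, FN=17+12+11+16=56 → 122/277 = 0.44043
  bird: TP=93, FP=33+34+26+16=109, FN=13+16+4+11=44 → 186/339 = 0.54867
Weighted-F1 score = Σ (supportᵢ/N)·F1 scoreᵢ with N=1172: (321/1172)·0.60656 + (332/1172)·0.60826 + (265/1172)·0.63158 + (117/1172)·0.44043 + (137/1172)·0.54867 = 0.5893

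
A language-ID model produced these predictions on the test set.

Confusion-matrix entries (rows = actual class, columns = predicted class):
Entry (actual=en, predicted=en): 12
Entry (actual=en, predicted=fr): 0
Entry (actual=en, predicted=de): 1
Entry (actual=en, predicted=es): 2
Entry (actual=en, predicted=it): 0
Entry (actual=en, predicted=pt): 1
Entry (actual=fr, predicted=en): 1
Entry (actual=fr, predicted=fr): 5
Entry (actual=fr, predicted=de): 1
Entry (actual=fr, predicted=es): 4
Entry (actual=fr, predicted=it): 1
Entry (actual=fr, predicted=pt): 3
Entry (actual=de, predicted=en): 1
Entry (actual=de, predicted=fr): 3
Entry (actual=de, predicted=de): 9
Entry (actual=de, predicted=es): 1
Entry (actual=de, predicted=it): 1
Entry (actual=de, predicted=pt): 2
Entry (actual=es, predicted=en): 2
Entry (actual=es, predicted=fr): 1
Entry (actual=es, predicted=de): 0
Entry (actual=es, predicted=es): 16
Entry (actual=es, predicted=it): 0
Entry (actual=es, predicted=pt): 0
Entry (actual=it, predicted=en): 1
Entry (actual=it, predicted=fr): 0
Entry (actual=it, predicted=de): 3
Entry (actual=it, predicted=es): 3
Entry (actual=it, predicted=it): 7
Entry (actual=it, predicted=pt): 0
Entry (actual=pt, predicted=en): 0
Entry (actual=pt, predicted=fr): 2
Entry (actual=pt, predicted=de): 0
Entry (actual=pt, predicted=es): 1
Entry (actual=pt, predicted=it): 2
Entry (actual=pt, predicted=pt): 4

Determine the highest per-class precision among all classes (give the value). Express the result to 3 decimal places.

0.706

Per-class precision (TP/(TP+FP)):
  en: TP=12, FP=1+1+2+1+0=5 → 12/17 = 0.7059
  fr: TP=5, FP=0+3+1+0+2=6 → 5/11 = 0.4545
  de: TP=9, FP=1+1+0+3+0=5 → 9/14 = 0.6429
  es: TP=16, FP=2+4+1+3+1=11 → 16/27 = 0.5926
  it: TP=7, FP=0+1+1+0+2=4 → 7/11 = 0.6364
  pt: TP=4, FP=1+3+2+0+0=6 → 4/10 = 0.4000
Highest is class 'en' with precision = 0.706.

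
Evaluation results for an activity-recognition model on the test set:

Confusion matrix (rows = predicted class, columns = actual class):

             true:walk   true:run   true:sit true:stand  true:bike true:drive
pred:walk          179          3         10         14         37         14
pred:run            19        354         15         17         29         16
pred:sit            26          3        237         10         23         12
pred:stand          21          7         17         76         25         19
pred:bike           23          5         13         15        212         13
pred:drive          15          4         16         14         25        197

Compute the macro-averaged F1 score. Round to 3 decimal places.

0.695

Per-class F1 score (2·TP/(2·TP+FP+FN)):
  walk: TP=179, FP=3+10+14+37+14=78, FN=19+26+21+23+15=104 → 358/540 = 0.6630
  run: TP=354, FP=19+15+17+29+16=96, FN=3+3+7+5+4=22 → 708/826 = 0.8571
  sit: TP=237, FP=26+3+10+23+12=74, FN=10+15+17+13+16=71 → 474/619 = 0.7658
  stand: TP=76, FP=21+7+17+25+19=89, FN=14+17+10+15+14=70 → 152/311 = 0.4887
  bike: TP=212, FP=23+5+13+15+13=69, FN=37+29+23+25+25=139 → 424/632 = 0.6709
  drive: TP=197, FP=15+4+16+14+25=74, FN=14+16+12+19+13=74 → 394/542 = 0.7269
Macro-F1 score = mean = (0.6630 + 0.8571 + 0.7658 + 0.4887 + 0.6709 + 0.7269) / 6 = 0.695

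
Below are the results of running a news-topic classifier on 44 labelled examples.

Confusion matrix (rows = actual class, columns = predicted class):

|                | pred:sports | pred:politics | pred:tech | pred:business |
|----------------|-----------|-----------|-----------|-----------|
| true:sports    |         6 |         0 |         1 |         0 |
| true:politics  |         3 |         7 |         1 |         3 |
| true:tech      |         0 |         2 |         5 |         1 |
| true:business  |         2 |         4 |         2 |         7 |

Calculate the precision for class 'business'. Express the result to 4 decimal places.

Take TP from the diagonal, FP from the rest of the 'business' prediction marginal, FN from the rest of the 'business' actual marginal.
precision = TP/(TP+FP).
business: TP=7, FP=0+3+1=4 → 7/11 = 0.63636

0.6364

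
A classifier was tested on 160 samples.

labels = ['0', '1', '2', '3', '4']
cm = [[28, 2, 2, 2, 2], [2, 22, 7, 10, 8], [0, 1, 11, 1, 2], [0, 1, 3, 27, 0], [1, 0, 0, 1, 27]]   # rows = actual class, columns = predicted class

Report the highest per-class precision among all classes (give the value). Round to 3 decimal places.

0.903

Per-class precision (TP/(TP+FP)):
  0: TP=28, FP=2+0+0+1=3 → 28/31 = 0.9032
  1: TP=22, FP=2+1+1+0=4 → 22/26 = 0.8462
  2: TP=11, FP=2+7+3+0=12 → 11/23 = 0.4783
  3: TP=27, FP=2+10+1+1=14 → 27/41 = 0.6585
  4: TP=27, FP=2+8+2+0=12 → 27/39 = 0.6923
Highest is class '0' with precision = 0.903.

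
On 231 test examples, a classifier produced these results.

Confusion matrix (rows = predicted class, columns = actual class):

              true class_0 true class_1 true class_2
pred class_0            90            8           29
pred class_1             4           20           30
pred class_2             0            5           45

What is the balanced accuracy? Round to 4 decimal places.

Balanced accuracy = mean of per-class recall.
  class_0: recall = 90/94 = 0.95745
  class_1: recall = 20/33 = 0.60606
  class_2: recall = 45/104 = 0.43269
Mean = (0.95745 + 0.60606 + 0.43269) / 3 = 0.6654

0.6654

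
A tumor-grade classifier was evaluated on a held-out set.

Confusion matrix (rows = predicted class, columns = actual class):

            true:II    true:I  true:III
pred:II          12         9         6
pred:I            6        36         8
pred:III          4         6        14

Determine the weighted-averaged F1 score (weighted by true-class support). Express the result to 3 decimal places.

Per-class F1 score (2·TP/(2·TP+FP+FN)):
  II: TP=12, FP=9+6=15, FN=6+4=10 → 24/49 = 0.4898
  I: TP=36, FP=6+8=14, FN=9+6=15 → 72/101 = 0.7129
  III: TP=14, FP=4+6=10, FN=6+8=14 → 28/52 = 0.5385
Weighted-F1 score = Σ (supportᵢ/N)·F1 scoreᵢ with N=101: (22/101)·0.4898 + (51/101)·0.7129 + (28/101)·0.5385 = 0.616

0.616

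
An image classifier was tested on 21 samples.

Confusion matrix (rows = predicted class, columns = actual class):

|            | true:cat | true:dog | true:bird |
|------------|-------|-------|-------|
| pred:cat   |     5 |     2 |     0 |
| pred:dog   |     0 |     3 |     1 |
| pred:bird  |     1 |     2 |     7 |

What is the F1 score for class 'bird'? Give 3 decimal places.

0.778

F1 score = 2·TP/(2·TP+FP+FN).
bird: TP=7, FP=1+2=3, FN=0+1=1 → 14/18 = 0.7778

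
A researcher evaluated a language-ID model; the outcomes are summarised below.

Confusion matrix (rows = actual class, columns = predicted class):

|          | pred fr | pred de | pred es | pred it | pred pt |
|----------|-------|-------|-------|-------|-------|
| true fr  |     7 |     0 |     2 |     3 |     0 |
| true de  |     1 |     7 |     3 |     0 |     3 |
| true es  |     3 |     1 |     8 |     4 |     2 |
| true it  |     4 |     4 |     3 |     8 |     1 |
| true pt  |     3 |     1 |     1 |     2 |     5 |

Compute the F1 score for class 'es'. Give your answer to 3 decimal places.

0.457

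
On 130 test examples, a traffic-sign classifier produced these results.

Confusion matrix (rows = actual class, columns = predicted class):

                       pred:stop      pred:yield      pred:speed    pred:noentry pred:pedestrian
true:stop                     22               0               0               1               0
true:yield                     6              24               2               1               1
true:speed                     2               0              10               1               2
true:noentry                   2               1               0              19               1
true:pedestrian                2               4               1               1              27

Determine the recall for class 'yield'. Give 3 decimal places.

Take TP from the diagonal, FP from the rest of the 'yield' prediction marginal, FN from the rest of the 'yield' actual marginal.
recall = TP/(TP+FN).
yield: TP=24, FN=6+2+1+1=10 → 24/34 = 0.7059

0.706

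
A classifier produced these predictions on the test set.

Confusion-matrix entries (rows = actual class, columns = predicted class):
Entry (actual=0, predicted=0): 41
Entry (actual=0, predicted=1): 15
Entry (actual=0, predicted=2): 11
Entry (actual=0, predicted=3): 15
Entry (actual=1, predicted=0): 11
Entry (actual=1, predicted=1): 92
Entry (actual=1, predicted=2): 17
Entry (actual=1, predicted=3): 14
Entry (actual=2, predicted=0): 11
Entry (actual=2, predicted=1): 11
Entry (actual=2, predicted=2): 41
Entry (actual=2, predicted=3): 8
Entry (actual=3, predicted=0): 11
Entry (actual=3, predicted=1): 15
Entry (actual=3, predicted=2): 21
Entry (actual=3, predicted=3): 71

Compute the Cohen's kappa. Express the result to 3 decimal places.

0.464

Observed agreement pₒ = trace/N = 245/405 = 0.6049
Expected agreement pₑ = Σ (rowᵢ·colᵢ)/N² = (82·74 + 134·133 + 71·90 + 118·108)/405² = 0.2623
κ = (pₒ − pₑ)/(1 − pₑ) = (0.6049 − 0.2623)/(1 − 0.2623) = 0.464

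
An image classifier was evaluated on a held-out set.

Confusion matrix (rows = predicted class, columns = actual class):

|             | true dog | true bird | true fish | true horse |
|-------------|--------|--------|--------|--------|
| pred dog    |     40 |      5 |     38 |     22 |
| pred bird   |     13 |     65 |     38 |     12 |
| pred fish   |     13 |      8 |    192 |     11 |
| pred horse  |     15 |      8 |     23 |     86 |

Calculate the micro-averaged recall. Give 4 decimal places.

0.6503

Micro-averaging pools counts across classes: ΣTP=383, ΣFP=206, ΣFN=206.
Micro-recall = TP/(TP+FN) on pooled counts = 0.6503 (equals overall accuracy in single-label multiclass).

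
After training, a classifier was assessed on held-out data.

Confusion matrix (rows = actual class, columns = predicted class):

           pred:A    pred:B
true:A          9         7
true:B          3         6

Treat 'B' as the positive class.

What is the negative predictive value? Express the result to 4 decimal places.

0.7500

NPV = TN/(TN+FN) = 9/(9+3) = 0.7500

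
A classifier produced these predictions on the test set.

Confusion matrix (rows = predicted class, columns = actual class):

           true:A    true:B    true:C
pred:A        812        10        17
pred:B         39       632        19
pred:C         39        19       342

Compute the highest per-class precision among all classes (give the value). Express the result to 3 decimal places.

Per-class precision (TP/(TP+FP)):
  A: TP=812, FP=10+17=27 → 812/839 = 0.9678
  B: TP=632, FP=39+19=58 → 632/690 = 0.9159
  C: TP=342, FP=39+19=58 → 342/400 = 0.8550
Highest is class 'A' with precision = 0.968.

0.968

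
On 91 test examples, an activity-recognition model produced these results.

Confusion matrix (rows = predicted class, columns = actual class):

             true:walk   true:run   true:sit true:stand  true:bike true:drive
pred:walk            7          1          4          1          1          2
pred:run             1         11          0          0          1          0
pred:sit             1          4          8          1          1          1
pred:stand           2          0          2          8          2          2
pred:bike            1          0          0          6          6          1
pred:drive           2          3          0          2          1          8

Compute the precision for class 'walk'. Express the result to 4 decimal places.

Treat 'walk' as positive and all other classes as negative.
precision = TP/(TP+FP).
walk: TP=7, FP=1+4+1+1+2=9 → 7/16 = 0.43750

0.4375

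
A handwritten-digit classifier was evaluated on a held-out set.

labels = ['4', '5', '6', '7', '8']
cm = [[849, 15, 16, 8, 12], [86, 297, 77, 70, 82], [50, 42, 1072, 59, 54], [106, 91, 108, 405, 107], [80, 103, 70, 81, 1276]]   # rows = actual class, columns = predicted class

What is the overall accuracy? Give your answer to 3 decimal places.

0.748

Accuracy = trace / total = (849+297+1072+405+1276=3899) / 5216 = 3899/5216 = 0.748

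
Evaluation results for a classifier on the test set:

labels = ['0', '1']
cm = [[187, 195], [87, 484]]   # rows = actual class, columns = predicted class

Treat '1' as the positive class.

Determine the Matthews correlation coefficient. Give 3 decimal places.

MCC = (TP·TN − FP·FN) / √((TP+FP)(TP+FN)(TN+FP)(TN+FN))
Numerator = 484·187 − 195·87 = 73543
Denominator = √(679·571·382·274) = √40580725612 = 201446.5825
MCC = 73543 / 201446.5825 = 0.365

0.365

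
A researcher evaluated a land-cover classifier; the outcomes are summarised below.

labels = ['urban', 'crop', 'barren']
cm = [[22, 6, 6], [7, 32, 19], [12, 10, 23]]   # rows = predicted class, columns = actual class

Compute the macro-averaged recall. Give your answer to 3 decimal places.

0.561

Per-class recall (TP/(TP+FN)):
  urban: TP=22, FN=7+12=19 → 22/41 = 0.5366
  crop: TP=32, FN=6+10=16 → 32/48 = 0.6667
  barren: TP=23, FN=6+19=25 → 23/48 = 0.4792
Macro-recall = mean = (0.5366 + 0.6667 + 0.4792) / 3 = 0.561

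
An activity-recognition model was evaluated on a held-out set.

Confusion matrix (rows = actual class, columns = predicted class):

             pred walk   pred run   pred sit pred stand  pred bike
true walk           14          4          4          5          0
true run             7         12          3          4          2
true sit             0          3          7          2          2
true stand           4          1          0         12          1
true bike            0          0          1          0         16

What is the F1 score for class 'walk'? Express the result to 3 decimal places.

0.538

Take TP from the diagonal, FP from the rest of the 'walk' prediction marginal, FN from the rest of the 'walk' actual marginal.
F1 score = 2·TP/(2·TP+FP+FN).
walk: TP=14, FP=7+0+4+0=11, FN=4+4+5+0=13 → 28/52 = 0.5385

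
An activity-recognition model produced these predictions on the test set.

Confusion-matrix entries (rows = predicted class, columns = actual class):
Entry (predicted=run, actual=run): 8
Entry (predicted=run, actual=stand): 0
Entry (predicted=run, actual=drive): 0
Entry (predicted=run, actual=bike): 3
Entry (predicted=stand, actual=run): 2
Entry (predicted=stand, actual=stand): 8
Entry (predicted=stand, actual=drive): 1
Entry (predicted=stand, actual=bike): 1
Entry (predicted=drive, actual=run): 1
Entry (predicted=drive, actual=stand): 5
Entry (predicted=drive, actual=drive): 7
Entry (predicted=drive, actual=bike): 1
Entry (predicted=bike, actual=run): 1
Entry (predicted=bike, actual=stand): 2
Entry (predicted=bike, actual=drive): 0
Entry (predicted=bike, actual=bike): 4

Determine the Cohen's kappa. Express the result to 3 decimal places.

Observed agreement pₒ = trace/N = 27/44 = 0.6136
Expected agreement pₑ = Σ (rowᵢ·colᵢ)/N² = (12·11 + 15·12 + 8·14 + 9·7)/44² = 0.2515
κ = (pₒ − pₑ)/(1 − pₑ) = (0.6136 − 0.2515)/(1 − 0.2515) = 0.484

0.484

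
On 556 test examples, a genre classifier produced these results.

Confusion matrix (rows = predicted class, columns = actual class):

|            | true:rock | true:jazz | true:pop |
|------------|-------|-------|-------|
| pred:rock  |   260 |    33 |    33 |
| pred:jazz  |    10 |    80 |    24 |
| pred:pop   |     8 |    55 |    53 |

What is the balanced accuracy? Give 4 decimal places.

Balanced accuracy = mean of per-class recall.
  rock: recall = 260/278 = 0.93525
  jazz: recall = 80/168 = 0.47619
  pop: recall = 53/110 = 0.48182
Mean = (0.93525 + 0.47619 + 0.48182) / 3 = 0.6311

0.6311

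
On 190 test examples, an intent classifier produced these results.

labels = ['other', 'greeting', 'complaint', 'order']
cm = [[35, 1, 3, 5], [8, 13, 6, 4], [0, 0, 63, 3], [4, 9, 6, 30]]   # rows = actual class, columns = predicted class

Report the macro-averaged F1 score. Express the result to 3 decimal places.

0.696

Per-class F1 score (2·TP/(2·TP+FP+FN)):
  other: TP=35, FP=8+0+4=12, FN=1+3+5=9 → 70/91 = 0.7692
  greeting: TP=13, FP=1+0+9=10, FN=8+6+4=18 → 26/54 = 0.4815
  complaint: TP=63, FP=3+6+6=15, FN=0+0+3=3 → 126/144 = 0.8750
  order: TP=30, FP=5+4+3=12, FN=4+9+6=19 → 60/91 = 0.6593
Macro-F1 score = mean = (0.7692 + 0.4815 + 0.8750 + 0.6593) / 4 = 0.696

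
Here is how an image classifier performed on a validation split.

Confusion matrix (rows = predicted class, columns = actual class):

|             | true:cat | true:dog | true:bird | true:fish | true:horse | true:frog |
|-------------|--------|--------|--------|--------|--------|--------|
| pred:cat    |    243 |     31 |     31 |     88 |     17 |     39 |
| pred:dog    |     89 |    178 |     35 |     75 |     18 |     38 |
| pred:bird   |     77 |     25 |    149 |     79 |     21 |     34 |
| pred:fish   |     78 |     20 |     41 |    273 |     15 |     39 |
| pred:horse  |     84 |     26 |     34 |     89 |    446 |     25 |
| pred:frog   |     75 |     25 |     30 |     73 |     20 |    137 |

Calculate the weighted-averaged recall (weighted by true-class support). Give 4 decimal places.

Per-class recall (TP/(TP+FN)):
  cat: TP=243, FN=89+77+78+84+75=403 → 243/646 = 0.37616
  dog: TP=178, FN=31+25+20+26+25=127 → 178/305 = 0.58361
  bird: TP=149, FN=31+35+41+34+30=171 → 149/320 = 0.46563
  fish: TP=273, FN=88+75+79+89+73=404 → 273/677 = 0.40325
  horse: TP=446, FN=17+18+21+15+20=91 → 446/537 = 0.83054
  frog: TP=137, FN=39+38+34+39+25=175 → 137/312 = 0.43910
Weighted-recall = Σ (supportᵢ/N)·recallᵢ with N=2797: (646/2797)·0.37616 + (305/2797)·0.58361 + (320/2797)·0.46563 + (677/2797)·0.40325 + (537/2797)·0.83054 + (312/2797)·0.43910 = 0.5098

0.5098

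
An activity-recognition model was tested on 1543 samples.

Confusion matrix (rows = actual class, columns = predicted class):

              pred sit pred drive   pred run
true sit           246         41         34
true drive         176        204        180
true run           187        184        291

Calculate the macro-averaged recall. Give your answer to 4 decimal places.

0.5234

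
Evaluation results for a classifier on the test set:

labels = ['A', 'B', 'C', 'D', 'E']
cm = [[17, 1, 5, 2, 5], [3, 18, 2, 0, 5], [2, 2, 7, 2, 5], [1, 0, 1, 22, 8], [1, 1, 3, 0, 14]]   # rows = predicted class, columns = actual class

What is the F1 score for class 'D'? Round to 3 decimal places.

0.759

Treat 'D' as positive and all other classes as negative.
F1 score = 2·TP/(2·TP+FP+FN).
D: TP=22, FP=1+0+1+8=10, FN=2+0+2+0=4 → 44/58 = 0.7586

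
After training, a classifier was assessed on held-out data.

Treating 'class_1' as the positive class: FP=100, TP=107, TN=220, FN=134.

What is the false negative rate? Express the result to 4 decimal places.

0.5560

FNR = FN/(FN+TP) = 134/(134+107) = 0.5560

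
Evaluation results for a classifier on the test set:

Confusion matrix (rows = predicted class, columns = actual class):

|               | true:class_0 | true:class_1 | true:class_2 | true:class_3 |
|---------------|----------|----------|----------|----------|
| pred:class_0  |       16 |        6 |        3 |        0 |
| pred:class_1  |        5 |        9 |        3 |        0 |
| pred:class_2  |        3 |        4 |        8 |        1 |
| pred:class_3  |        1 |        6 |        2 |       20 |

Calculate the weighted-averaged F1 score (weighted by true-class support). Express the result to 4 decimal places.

Per-class F1 score (2·TP/(2·TP+FP+FN)):
  class_0: TP=16, FP=6+3+0=9, FN=5+3+1=9 → 32/50 = 0.64000
  class_1: TP=9, FP=5+3+0=8, FN=6+4+6=16 → 18/42 = 0.42857
  class_2: TP=8, FP=3+4+1=8, FN=3+3+2=8 → 16/32 = 0.50000
  class_3: TP=20, FP=1+6+2=9, FN=0+0+1=1 → 40/50 = 0.80000
Weighted-F1 score = Σ (supportᵢ/N)·F1 scoreᵢ with N=87: (25/87)·0.64000 + (25/87)·0.42857 + (16/87)·0.50000 + (21/87)·0.80000 = 0.5921

0.5921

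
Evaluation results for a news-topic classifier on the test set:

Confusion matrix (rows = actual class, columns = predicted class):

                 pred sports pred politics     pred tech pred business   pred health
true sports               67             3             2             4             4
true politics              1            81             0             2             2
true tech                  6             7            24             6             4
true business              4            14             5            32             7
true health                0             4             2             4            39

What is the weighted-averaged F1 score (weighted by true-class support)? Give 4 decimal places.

Per-class F1 score (2·TP/(2·TP+FP+FN)):
  sports: TP=67, FP=1+6+4+0=11, FN=3+2+4+4=13 → 134/158 = 0.84810
  politics: TP=81, FP=3+7+14+4=28, FN=1+0+2+2=5 → 162/195 = 0.83077
  tech: TP=24, FP=2+0+5+2=9, FN=6+7+6+4=23 → 48/80 = 0.60000
  business: TP=32, FP=4+2+6+4=16, FN=4+14+5+7=30 → 64/110 = 0.58182
  health: TP=39, FP=4+2+4+7=17, FN=0+4+2+4=10 → 78/105 = 0.74286
Weighted-F1 score = Σ (supportᵢ/N)·F1 scoreᵢ with N=324: (80/324)·0.84810 + (86/324)·0.83077 + (47/324)·0.60000 + (62/324)·0.58182 + (49/324)·0.74286 = 0.7406

0.7406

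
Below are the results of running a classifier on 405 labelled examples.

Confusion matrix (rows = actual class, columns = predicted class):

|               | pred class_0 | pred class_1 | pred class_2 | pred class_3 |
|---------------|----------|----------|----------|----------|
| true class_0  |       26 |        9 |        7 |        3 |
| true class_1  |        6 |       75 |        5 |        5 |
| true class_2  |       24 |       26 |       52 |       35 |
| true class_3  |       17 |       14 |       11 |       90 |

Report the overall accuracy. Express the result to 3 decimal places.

Accuracy = trace / total = (26+75+52+90=243) / 405 = 243/405 = 0.600

0.600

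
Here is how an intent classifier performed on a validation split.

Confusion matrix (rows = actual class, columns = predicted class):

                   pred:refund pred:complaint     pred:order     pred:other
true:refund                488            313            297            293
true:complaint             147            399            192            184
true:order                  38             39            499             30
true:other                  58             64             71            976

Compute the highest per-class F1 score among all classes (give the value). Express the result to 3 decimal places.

Per-class F1 score (2·TP/(2·TP+FP+FN)):
  refund: TP=488, FP=147+38+58=243, FN=313+297+293=903 → 976/2122 = 0.4599
  complaint: TP=399, FP=313+39+64=416, FN=147+192+184=523 → 798/1737 = 0.4594
  order: TP=499, FP=297+192+71=560, FN=38+39+30=107 → 998/1665 = 0.5994
  other: TP=976, FP=293+184+30=507, FN=58+64+71=193 → 1952/2652 = 0.7360
Highest is class 'other' with F1 score = 0.736.

0.736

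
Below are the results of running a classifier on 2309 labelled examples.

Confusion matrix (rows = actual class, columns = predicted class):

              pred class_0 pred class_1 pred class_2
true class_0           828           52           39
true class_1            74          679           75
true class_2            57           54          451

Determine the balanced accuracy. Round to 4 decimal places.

0.8412

Balanced accuracy = mean of per-class recall.
  class_0: recall = 828/919 = 0.90098
  class_1: recall = 679/828 = 0.82005
  class_2: recall = 451/562 = 0.80249
Mean = (0.90098 + 0.82005 + 0.80249) / 3 = 0.8412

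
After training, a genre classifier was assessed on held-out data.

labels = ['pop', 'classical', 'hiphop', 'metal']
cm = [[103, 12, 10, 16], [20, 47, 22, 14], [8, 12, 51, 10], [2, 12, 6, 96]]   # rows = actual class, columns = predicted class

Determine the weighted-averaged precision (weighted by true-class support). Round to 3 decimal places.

0.671

Per-class precision (TP/(TP+FP)):
  pop: TP=103, FP=20+8+2=30 → 103/133 = 0.7744
  classical: TP=47, FP=12+12+12=36 → 47/83 = 0.5663
  hiphop: TP=51, FP=10+22+6=38 → 51/89 = 0.5730
  metal: TP=96, FP=16+14+10=40 → 96/136 = 0.7059
Weighted-precision = Σ (supportᵢ/N)·precisionᵢ with N=441: (141/441)·0.7744 + (103/441)·0.5663 + (81/441)·0.5730 + (116/441)·0.7059 = 0.671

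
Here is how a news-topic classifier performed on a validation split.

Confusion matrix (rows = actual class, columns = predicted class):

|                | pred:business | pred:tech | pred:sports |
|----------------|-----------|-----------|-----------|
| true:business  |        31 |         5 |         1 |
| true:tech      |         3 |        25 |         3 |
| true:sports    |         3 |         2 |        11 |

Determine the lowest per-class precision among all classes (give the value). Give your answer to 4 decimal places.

0.7333

Per-class precision (TP/(TP+FP)):
  business: TP=31, FP=3+3=6 → 31/37 = 0.83784
  tech: TP=25, FP=5+2=7 → 25/32 = 0.78125
  sports: TP=11, FP=1+3=4 → 11/15 = 0.73333
Lowest is class 'sports' with precision = 0.7333.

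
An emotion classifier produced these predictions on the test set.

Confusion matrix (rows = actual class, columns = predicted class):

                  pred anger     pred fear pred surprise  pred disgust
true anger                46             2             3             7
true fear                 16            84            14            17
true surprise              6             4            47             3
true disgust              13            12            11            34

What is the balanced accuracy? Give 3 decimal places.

0.676

Balanced accuracy = mean of per-class recall.
  anger: recall = 46/58 = 0.7931
  fear: recall = 84/131 = 0.6412
  surprise: recall = 47/60 = 0.7833
  disgust: recall = 34/70 = 0.4857
Mean = (0.7931 + 0.6412 + 0.7833 + 0.4857) / 4 = 0.676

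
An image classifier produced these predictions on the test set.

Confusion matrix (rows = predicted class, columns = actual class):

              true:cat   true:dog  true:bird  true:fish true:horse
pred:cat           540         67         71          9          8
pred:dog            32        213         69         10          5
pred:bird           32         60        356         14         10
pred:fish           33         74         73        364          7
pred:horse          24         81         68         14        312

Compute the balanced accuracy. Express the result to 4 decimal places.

0.7208

Balanced accuracy = mean of per-class recall.
  cat: recall = 540/661 = 0.81694
  dog: recall = 213/495 = 0.43030
  bird: recall = 356/637 = 0.55887
  fish: recall = 364/411 = 0.88564
  horse: recall = 312/342 = 0.91228
Mean = (0.81694 + 0.43030 + 0.55887 + 0.88564 + 0.91228) / 5 = 0.7208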